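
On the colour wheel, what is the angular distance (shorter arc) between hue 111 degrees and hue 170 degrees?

|111 − 170| = 59.
59 ≤ 180, so the shorter arc is 59°.

59°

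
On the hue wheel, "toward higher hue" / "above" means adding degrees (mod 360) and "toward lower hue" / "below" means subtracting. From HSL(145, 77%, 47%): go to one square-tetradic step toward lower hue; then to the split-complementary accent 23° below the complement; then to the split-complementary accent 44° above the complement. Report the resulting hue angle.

145 − 90 = 55°   (square ↓)
55 + 157 = 212°   (split-comp 23° ↓)
212 + 224 = 436 → 436 − 360 = 76°   (split-comp 44° ↑)

76°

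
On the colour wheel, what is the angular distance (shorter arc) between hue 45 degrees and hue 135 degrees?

|45 − 135| = 90.
90 ≤ 180, so the shorter arc is 90°.

90°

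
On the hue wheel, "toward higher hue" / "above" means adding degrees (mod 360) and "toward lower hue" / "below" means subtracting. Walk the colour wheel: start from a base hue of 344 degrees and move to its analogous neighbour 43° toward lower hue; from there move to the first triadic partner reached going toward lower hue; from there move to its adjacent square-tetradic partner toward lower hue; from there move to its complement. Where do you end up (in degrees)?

271°

344 − 43 = 301°   (analog 43° ↓)
301 − 120 = 181°   (triadic ↓)
181 − 90 = 91°   (square ↓)
91 + 180 = 271°   (complement)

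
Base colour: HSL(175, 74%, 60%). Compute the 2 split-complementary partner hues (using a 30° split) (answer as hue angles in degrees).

Split-complementary hues sit 30° either side of the complement.
Complement of 175°: 175 + 180 = 355°
355 − 30 = 325°
355 + 30 = 385 → 385 − 360 = 25°

325° and 25°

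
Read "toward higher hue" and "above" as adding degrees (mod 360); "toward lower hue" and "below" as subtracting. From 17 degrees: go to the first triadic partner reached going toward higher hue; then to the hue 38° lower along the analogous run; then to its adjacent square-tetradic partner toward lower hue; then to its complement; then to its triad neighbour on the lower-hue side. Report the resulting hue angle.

+120° (triadic ↑): 17 + 120 = 137°
−38° (analog 38° ↓): 137 − 38 = 99°
−90° (square ↓): 99 − 90 = 9°
+180° (complement): 9 + 180 = 189°
−120° (triadic ↓): 189 − 120 = 69°

69°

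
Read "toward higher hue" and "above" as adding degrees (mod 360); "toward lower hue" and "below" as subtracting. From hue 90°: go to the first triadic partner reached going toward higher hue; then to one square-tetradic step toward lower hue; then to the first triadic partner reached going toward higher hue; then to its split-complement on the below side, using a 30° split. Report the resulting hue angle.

30°

+120° (triadic ↑): 90 + 120 = 210°
−90° (square ↓): 210 − 90 = 120°
+120° (triadic ↑): 120 + 120 = 240°
+150° (split-comp 30° ↓): 240 + 150 = 390 → 390 − 360 = 30°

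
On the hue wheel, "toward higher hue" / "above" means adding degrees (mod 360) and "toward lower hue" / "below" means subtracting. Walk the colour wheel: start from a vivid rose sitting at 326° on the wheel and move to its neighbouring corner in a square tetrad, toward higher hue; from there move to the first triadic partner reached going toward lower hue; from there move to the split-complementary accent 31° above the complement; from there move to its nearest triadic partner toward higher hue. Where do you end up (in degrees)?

+90° (square ↑): 326 + 90 = 416 → 416 − 360 = 56°
−120° (triadic ↓): 56 − 120 = -64 → -64 + 360 = 296°
+211° (split-comp 31° ↑): 296 + 211 = 507 → 507 − 360 = 147°
+120° (triadic ↑): 147 + 120 = 267°

267°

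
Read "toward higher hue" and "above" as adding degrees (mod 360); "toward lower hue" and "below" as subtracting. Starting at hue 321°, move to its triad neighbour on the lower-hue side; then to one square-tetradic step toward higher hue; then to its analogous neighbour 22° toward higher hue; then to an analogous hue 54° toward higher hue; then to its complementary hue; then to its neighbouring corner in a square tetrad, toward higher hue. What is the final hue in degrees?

321 − 120 = 201°   (triadic ↓)
201 + 90 = 291°   (square ↑)
291 + 22 = 313°   (analog 22° ↑)
313 + 54 = 367 → 367 − 360 = 7°   (analog 54° ↑)
7 + 180 = 187°   (complement)
187 + 90 = 277°   (square ↑)

277°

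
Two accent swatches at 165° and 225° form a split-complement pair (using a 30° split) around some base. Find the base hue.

The accents sit 30° either side of the complement, so the complement is their short-arc midpoint on the wheel.
Short-arc midpoint of 165° and 225°: 195°.
Base is 180° from the complement: 195 − 180 = 15°

15°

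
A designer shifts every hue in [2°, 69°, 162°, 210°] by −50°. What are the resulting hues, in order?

2 − 50 = -48 → -48 + 360 = 312°
69 − 50 = 19°
162 − 50 = 112°
210 − 50 = 160°

312°, 19°, 112°, 160°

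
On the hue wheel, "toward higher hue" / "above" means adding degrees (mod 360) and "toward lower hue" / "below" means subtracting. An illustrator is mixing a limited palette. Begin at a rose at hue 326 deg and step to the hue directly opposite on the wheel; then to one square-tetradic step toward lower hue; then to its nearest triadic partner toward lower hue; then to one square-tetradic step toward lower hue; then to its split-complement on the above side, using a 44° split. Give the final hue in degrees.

70°

+180° (complement): 326 + 180 = 506 → 506 − 360 = 146°
−90° (square ↓): 146 − 90 = 56°
−120° (triadic ↓): 56 − 120 = -64 → -64 + 360 = 296°
−90° (square ↓): 296 − 90 = 206°
+224° (split-comp 44° ↑): 206 + 224 = 430 → 430 − 360 = 70°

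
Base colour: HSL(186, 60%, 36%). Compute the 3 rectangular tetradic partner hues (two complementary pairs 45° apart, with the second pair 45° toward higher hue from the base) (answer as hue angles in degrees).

231°, 6°, 51°

A rectangular tetradic uses two complementary pairs 45° apart: offsets 0°, 45°, 180°, 225°.
186 + 45 = 231°
186 + 180 = 366 → 366 − 360 = 6°
186 + 225 = 411 → 411 − 360 = 51°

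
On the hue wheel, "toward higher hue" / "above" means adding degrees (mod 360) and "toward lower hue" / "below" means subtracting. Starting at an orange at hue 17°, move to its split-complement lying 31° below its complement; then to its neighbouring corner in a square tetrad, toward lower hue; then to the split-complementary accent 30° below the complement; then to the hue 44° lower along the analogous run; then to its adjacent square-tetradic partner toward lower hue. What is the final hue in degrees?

+149° (split-comp 31° ↓): 17 + 149 = 166°
−90° (square ↓): 166 − 90 = 76°
+150° (split-comp 30° ↓): 76 + 150 = 226°
−44° (analog 44° ↓): 226 − 44 = 182°
−90° (square ↓): 182 − 90 = 92°

92°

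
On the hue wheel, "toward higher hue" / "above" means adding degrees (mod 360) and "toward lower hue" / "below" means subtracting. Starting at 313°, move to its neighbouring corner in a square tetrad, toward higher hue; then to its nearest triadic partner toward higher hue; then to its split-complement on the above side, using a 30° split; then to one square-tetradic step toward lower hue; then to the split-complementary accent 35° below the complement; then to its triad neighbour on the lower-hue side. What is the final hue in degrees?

308°

313 + 90 = 403 → 403 − 360 = 43°   (square ↑)
43 + 120 = 163°   (triadic ↑)
163 + 210 = 373 → 373 − 360 = 13°   (split-comp 30° ↑)
13 − 90 = -77 → -77 + 360 = 283°   (square ↓)
283 + 145 = 428 → 428 − 360 = 68°   (split-comp 35° ↓)
68 − 120 = -52 → -52 + 360 = 308°   (triadic ↓)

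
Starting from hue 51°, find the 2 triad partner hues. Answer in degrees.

171° and 291°

A triad places three hues 120° apart.
51 + 120 = 171°
51 + 240 = 291°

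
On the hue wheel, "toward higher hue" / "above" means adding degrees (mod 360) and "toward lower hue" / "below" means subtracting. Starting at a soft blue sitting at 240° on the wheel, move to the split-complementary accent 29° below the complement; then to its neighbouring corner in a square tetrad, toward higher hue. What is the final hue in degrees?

240 + 151 = 391 → 391 − 360 = 31°   (split-comp 29° ↓)
31 + 90 = 121°   (square ↑)

121°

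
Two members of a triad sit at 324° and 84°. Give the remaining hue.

204°

A triad spaces three hues 120° apart.
The full set is {84°, 204°, 324°}.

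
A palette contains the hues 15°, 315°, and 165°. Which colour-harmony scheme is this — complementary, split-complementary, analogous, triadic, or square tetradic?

Sort the hues: 15°, 165°, 315°.
Successive gaps around the wheel: 150°, 150°, 60°.
Two 150° gaps and one 60° gap — a base hue opposite a pair of accents 30° either side of its complement — is the split-complementary pattern.

split-complementary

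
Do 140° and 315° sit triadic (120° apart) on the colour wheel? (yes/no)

no

Angular distance: |140 − 315| = 175 = 175°.
Triadic (120° apart) requires 120°.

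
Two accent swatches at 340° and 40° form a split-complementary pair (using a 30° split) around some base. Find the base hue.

The accents sit 30° either side of the complement, so the complement is their short-arc midpoint on the wheel.
Short-arc midpoint of 340° and 40°: 10°.
Base is 180° from the complement: 10 − 180 = -170 → -170 + 360 = 190°

190°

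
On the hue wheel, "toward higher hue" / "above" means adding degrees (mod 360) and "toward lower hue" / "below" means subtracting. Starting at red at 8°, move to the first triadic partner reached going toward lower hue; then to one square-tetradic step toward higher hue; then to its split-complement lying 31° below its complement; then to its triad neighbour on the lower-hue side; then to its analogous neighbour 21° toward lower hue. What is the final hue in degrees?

−120° (triadic ↓): 8 − 120 = -112 → -112 + 360 = 248°
+90° (square ↑): 248 + 90 = 338°
+149° (split-comp 31° ↓): 338 + 149 = 487 → 487 − 360 = 127°
−120° (triadic ↓): 127 − 120 = 7°
−21° (analog 21° ↓): 7 − 21 = -14 → -14 + 360 = 346°

346°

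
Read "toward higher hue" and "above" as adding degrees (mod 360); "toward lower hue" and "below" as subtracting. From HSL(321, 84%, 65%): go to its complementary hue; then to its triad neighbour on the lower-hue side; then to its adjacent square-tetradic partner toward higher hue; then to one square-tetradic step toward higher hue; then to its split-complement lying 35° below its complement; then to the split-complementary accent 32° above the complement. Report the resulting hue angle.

198°

+180° (complement): 321 + 180 = 501 → 501 − 360 = 141°
−120° (triadic ↓): 141 − 120 = 21°
+90° (square ↑): 21 + 90 = 111°
+90° (square ↑): 111 + 90 = 201°
+145° (split-comp 35° ↓): 201 + 145 = 346°
+212° (split-comp 32° ↑): 346 + 212 = 558 → 558 − 360 = 198°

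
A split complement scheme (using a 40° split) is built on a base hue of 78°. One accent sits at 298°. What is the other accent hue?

Split-complementary hues sit 40° either side of the complement.
Complement of the base 78°: 78 + 180 = 258°
The given accent 298° is 40° one side of 258°; the other accent sits 40° the other side: 258 − 40 = 218°

218°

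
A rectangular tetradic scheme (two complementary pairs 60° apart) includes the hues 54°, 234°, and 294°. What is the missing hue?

114°

A rectangular tetradic uses two complementary pairs 60° apart: offsets 0°, 60°, 180°, 240°.
Among {54°, 234°, 294°}, 234° and 54° are a 180° pair.
The remaining hue 294° needs its own complement: 294 + 180 = 474 → 474 − 360 = 114°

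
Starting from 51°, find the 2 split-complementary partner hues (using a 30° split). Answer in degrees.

201° and 261°

Split-complementary hues sit 30° either side of the complement.
Complement of 51°: 51 + 180 = 231°
231 − 30 = 201°
231 + 30 = 261°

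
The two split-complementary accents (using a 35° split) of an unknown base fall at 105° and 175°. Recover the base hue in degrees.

320°

The accents sit 35° either side of the complement, so the complement is their short-arc midpoint on the wheel.
Short-arc midpoint of 105° and 175°: 140°.
Base is 180° from the complement: 140 − 180 = -40 → -40 + 360 = 320°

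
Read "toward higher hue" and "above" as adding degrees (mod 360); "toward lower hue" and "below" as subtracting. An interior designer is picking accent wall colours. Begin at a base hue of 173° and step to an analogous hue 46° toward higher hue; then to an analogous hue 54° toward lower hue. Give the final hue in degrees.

analog 46° ↑ +46°: 173 + 46 = 219°
analog 54° ↓ −54°: 219 − 54 = 165°

165°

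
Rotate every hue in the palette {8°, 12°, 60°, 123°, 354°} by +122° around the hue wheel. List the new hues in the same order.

130°, 134°, 182°, 245°, 116°

8 + 122 = 130°
12 + 122 = 134°
60 + 122 = 182°
123 + 122 = 245°
354 + 122 = 476 → 476 − 360 = 116°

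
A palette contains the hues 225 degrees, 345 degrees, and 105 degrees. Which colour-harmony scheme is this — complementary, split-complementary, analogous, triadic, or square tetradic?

triadic

Sort the hues: 105°, 225°, 345°.
Successive gaps around the wheel: 120°, 120°, 120°.
Three hues equally spaced 120° apart form a triad.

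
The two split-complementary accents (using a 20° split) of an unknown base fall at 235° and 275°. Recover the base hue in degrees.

The accents sit 20° either side of the complement, so the complement is their short-arc midpoint on the wheel.
Short-arc midpoint of 235° and 275°: 255°.
Base is 180° from the complement: 255 − 180 = 75°

75°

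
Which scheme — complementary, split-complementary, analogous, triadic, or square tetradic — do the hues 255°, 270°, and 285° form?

analogous

Sort the hues: 255°, 270°, 285°.
Successive gaps around the wheel: 15°, 15°, 330°.
A run of hues at equal small steps (15°) with one large closing gap is an analogous group.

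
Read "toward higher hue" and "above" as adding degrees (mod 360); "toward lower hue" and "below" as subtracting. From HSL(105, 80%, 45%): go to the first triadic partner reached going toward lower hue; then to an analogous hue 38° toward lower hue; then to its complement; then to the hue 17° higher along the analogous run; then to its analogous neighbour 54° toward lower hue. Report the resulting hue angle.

triadic ↓ −120°: 105 − 120 = -15 → -15 + 360 = 345°
analog 38° ↓ −38°: 345 − 38 = 307°
complement +180°: 307 + 180 = 487 → 487 − 360 = 127°
analog 17° ↑ +17°: 127 + 17 = 144°
analog 54° ↓ −54°: 144 − 54 = 90°

90°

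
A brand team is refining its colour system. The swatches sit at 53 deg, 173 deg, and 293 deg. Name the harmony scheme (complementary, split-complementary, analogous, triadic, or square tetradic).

triadic

Sort the hues: 53°, 173°, 293°.
Successive gaps around the wheel: 120°, 120°, 120°.
Three hues equally spaced 120° apart form a triad.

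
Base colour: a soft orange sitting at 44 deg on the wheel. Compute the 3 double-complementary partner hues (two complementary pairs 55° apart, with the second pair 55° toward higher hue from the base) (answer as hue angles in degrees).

44 + 55 = 99°
44 + 180 = 224°
44 + 235 = 279°

99°, 224° and 279°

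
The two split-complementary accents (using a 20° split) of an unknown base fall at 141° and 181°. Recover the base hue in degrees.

341°

The accents sit 20° either side of the complement, so the complement is their short-arc midpoint on the wheel.
Short-arc midpoint of 141° and 181°: 161°.
Base is 180° from the complement: 161 − 180 = -19 → -19 + 360 = 341°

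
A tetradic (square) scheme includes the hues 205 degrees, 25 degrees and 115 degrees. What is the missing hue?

A square tetradic scheme places four hues every 90°.
The full set through 25° is {25°, 115°, 205°, 295°}.
Given {25°, 115°, 205°}, the missing hue is 295°.

295°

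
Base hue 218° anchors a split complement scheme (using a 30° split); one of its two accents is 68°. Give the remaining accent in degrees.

Split-complementary hues sit 30° either side of the complement.
Complement of the base 218°: 218 + 180 = 398 → 398 − 360 = 38°
The given accent 68° is 30° one side of 38°; the other accent sits 30° the other side: 38 − 30 = 8°

8°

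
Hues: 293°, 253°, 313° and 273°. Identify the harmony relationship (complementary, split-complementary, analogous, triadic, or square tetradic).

analogous

Sort the hues: 253°, 273°, 293°, 313°.
Successive gaps around the wheel: 20°, 20°, 20°, 300°.
A run of hues at equal small steps (20°) with one large closing gap is an analogous group.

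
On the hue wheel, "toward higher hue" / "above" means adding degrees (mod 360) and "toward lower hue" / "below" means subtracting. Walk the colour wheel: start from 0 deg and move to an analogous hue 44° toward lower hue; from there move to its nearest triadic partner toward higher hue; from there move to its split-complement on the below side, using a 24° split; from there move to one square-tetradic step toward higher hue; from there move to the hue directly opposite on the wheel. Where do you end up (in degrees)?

142°

−44° (analog 44° ↓): 0 − 44 = -44 → -44 + 360 = 316°
+120° (triadic ↑): 316 + 120 = 436 → 436 − 360 = 76°
+156° (split-comp 24° ↓): 76 + 156 = 232°
+90° (square ↑): 232 + 90 = 322°
+180° (complement): 322 + 180 = 502 → 502 − 360 = 142°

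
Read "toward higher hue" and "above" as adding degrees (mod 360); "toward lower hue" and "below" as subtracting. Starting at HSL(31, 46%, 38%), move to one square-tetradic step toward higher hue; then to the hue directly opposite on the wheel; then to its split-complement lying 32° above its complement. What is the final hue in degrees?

square ↑ +90°: 31 + 90 = 121°
complement +180°: 121 + 180 = 301°
split-comp 32° ↑ +212°: 301 + 212 = 513 → 513 − 360 = 153°

153°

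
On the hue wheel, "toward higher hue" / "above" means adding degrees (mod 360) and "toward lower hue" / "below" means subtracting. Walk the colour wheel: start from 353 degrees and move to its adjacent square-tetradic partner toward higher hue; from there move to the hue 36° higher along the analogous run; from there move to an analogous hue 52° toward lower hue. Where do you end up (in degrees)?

353 + 90 = 443 → 443 − 360 = 83°   (square ↑)
83 + 36 = 119°   (analog 36° ↑)
119 − 52 = 67°   (analog 52° ↓)

67°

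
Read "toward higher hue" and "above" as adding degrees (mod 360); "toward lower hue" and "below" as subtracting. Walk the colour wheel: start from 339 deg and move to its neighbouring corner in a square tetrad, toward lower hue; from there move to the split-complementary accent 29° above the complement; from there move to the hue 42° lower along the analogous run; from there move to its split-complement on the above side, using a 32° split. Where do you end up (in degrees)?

268°

−90° (square ↓): 339 − 90 = 249°
+209° (split-comp 29° ↑): 249 + 209 = 458 → 458 − 360 = 98°
−42° (analog 42° ↓): 98 − 42 = 56°
+212° (split-comp 32° ↑): 56 + 212 = 268°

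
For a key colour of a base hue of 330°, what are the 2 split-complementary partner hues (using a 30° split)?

Split-complementary hues sit 30° either side of the complement.
Complement of 330°: 330 + 180 = 510 → 510 − 360 = 150°
150 − 30 = 120°
150 + 30 = 180°

120° and 180°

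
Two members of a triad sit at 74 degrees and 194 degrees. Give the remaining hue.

314°

A triad spaces three hues 120° apart.
The full set is {74°, 194°, 314°}.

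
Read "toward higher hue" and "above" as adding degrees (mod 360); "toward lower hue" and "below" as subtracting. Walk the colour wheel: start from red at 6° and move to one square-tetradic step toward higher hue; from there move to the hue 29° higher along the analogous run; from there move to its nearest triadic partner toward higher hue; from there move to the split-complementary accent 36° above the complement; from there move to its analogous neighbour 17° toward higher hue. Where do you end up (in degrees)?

+90° (square ↑): 6 + 90 = 96°
+29° (analog 29° ↑): 96 + 29 = 125°
+120° (triadic ↑): 125 + 120 = 245°
+216° (split-comp 36° ↑): 245 + 216 = 461 → 461 − 360 = 101°
+17° (analog 17° ↑): 101 + 17 = 118°

118°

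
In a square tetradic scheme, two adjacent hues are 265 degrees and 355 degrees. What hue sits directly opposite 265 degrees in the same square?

85°

A square tetradic scheme places four hues 90° apart; opposite corners are 180° apart.
265 + 180 = 445 → 445 − 360 = 85°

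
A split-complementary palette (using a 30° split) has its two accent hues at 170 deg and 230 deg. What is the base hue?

The accents sit 30° either side of the complement, so the complement is their short-arc midpoint on the wheel.
Short-arc midpoint of 170° and 230°: 200°.
Base is 180° from the complement: 200 − 180 = 20°

20°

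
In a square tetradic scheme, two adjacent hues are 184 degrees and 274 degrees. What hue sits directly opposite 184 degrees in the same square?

A square tetradic scheme places four hues 90° apart; opposite corners are 180° apart.
184 + 180 = 364 → 364 − 360 = 4°

4°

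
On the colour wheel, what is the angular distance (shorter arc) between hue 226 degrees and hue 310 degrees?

|226 − 310| = 84.
84 ≤ 180, so the shorter arc is 84°.

84°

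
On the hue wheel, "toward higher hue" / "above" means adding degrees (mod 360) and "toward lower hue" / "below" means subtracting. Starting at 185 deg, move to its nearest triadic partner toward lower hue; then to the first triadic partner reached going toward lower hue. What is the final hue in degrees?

−120° (triadic ↓): 185 − 120 = 65°
−120° (triadic ↓): 65 − 120 = -55 → -55 + 360 = 305°

305°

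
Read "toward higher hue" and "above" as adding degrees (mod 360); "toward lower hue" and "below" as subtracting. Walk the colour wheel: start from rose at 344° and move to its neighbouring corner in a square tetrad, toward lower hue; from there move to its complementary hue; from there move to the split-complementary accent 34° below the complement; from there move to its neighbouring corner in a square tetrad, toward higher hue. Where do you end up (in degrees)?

square ↓ −90°: 344 − 90 = 254°
complement +180°: 254 + 180 = 434 → 434 − 360 = 74°
split-comp 34° ↓ +146°: 74 + 146 = 220°
square ↑ +90°: 220 + 90 = 310°

310°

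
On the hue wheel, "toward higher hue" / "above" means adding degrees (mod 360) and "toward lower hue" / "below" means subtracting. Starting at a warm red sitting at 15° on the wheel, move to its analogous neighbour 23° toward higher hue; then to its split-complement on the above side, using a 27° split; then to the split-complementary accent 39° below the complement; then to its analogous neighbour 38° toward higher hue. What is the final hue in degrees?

64°

+23° (analog 23° ↑): 15 + 23 = 38°
+207° (split-comp 27° ↑): 38 + 207 = 245°
+141° (split-comp 39° ↓): 245 + 141 = 386 → 386 − 360 = 26°
+38° (analog 38° ↑): 26 + 38 = 64°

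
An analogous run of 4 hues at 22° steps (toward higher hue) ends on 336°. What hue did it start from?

270°

3 steps of 22° (toward higher hue) give a net shift of +66°.
Start = end − shift: 336 − 66 = 270°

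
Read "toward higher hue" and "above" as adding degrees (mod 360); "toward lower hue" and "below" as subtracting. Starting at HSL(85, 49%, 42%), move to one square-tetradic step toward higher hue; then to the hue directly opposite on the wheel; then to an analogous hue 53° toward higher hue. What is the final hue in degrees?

85 + 90 = 175°   (square ↑)
175 + 180 = 355°   (complement)
355 + 53 = 408 → 408 − 360 = 48°   (analog 53° ↑)

48°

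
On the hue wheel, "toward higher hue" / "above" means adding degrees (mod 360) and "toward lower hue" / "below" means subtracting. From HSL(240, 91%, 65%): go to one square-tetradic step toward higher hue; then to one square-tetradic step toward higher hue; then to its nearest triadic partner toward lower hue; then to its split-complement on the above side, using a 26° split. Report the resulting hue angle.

146°

+90° (square ↑): 240 + 90 = 330°
+90° (square ↑): 330 + 90 = 420 → 420 − 360 = 60°
−120° (triadic ↓): 60 − 120 = -60 → -60 + 360 = 300°
+206° (split-comp 26° ↑): 300 + 206 = 506 → 506 − 360 = 146°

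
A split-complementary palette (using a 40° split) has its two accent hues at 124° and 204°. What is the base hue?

The accents sit 40° either side of the complement, so the complement is their short-arc midpoint on the wheel.
Short-arc midpoint of 124° and 204°: 164°.
Base is 180° from the complement: 164 − 180 = -16 → -16 + 360 = 344°

344°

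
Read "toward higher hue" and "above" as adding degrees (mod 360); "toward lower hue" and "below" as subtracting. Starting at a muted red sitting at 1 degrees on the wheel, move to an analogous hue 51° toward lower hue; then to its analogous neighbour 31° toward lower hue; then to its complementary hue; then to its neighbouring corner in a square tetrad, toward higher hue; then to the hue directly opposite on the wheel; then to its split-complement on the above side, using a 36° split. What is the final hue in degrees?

−51° (analog 51° ↓): 1 − 51 = -50 → -50 + 360 = 310°
−31° (analog 31° ↓): 310 − 31 = 279°
+180° (complement): 279 + 180 = 459 → 459 − 360 = 99°
+90° (square ↑): 99 + 90 = 189°
+180° (complement): 189 + 180 = 369 → 369 − 360 = 9°
+216° (split-comp 36° ↑): 9 + 216 = 225°

225°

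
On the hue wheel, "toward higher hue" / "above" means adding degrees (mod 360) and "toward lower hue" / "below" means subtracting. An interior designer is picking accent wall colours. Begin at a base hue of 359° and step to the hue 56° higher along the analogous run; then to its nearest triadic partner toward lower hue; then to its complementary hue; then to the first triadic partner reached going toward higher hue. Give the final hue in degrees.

+56° (analog 56° ↑): 359 + 56 = 415 → 415 − 360 = 55°
−120° (triadic ↓): 55 − 120 = -65 → -65 + 360 = 295°
+180° (complement): 295 + 180 = 475 → 475 − 360 = 115°
+120° (triadic ↑): 115 + 120 = 235°

235°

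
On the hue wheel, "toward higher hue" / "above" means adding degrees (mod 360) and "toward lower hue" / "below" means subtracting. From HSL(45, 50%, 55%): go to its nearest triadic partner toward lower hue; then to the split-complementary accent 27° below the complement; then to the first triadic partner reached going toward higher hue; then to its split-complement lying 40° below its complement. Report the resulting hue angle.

triadic ↓ −120°: 45 − 120 = -75 → -75 + 360 = 285°
split-comp 27° ↓ +153°: 285 + 153 = 438 → 438 − 360 = 78°
triadic ↑ +120°: 78 + 120 = 198°
split-comp 40° ↓ +140°: 198 + 140 = 338°

338°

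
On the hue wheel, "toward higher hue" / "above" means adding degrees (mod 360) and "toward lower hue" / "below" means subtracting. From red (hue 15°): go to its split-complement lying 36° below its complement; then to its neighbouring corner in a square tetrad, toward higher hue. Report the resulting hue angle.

249°

+144° (split-comp 36° ↓): 15 + 144 = 159°
+90° (square ↑): 159 + 90 = 249°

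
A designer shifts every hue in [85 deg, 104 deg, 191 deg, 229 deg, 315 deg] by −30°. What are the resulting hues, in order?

85 − 30 = 55°
104 − 30 = 74°
191 − 30 = 161°
229 − 30 = 199°
315 − 30 = 285°

55°, 74°, 161°, 199°, 285°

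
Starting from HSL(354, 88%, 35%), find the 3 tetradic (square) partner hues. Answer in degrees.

A square tetradic scheme places four hues every 90°.
354 + 90 = 444 → 444 − 360 = 84°
354 + 180 = 534 → 534 − 360 = 174°
354 + 270 = 624 → 624 − 360 = 264°

84°, 174°, and 264°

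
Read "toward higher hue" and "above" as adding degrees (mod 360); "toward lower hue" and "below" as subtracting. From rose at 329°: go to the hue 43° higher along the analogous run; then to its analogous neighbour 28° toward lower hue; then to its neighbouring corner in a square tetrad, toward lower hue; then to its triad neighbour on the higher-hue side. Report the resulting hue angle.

329 + 43 = 372 → 372 − 360 = 12°   (analog 43° ↑)
12 − 28 = -16 → -16 + 360 = 344°   (analog 28° ↓)
344 − 90 = 254°   (square ↓)
254 + 120 = 374 → 374 − 360 = 14°   (triadic ↑)

14°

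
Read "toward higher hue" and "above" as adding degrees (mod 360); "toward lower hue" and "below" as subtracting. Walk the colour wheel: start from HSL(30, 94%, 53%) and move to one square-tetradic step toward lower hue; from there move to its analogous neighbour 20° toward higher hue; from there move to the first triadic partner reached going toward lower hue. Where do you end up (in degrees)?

−90° (square ↓): 30 − 90 = -60 → -60 + 360 = 300°
+20° (analog 20° ↑): 300 + 20 = 320°
−120° (triadic ↓): 320 − 120 = 200°

200°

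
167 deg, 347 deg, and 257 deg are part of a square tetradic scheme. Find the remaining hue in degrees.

A square tetradic scheme places four hues every 90°.
The full set through 167° is {77°, 167°, 257°, 347°}.
Given {167°, 257°, 347°}, the missing hue is 77°.

77°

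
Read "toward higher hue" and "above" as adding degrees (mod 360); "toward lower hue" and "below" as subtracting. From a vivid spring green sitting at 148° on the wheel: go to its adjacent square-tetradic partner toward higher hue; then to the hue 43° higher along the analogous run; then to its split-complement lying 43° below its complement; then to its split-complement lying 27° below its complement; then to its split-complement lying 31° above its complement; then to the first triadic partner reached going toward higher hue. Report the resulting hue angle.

182°

square ↑ +90°: 148 + 90 = 238°
analog 43° ↑ +43°: 238 + 43 = 281°
split-comp 43° ↓ +137°: 281 + 137 = 418 → 418 − 360 = 58°
split-comp 27° ↓ +153°: 58 + 153 = 211°
split-comp 31° ↑ +211°: 211 + 211 = 422 → 422 − 360 = 62°
triadic ↑ +120°: 62 + 120 = 182°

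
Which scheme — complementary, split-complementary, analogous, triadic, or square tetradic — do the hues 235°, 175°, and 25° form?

split-complementary

Sort the hues: 25°, 175°, 235°.
Successive gaps around the wheel: 150°, 60°, 150°.
Two 150° gaps and one 60° gap — a base hue opposite a pair of accents 30° either side of its complement — is the split-complementary pattern.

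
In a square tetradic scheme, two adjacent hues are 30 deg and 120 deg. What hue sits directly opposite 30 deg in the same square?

A square tetradic scheme places four hues 90° apart; opposite corners are 180° apart.
30 + 180 = 210°

210°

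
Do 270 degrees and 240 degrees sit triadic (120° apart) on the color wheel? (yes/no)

no

Angular distance: |270 − 240| = 30 = 30°.
Triadic (120° apart) requires 120°.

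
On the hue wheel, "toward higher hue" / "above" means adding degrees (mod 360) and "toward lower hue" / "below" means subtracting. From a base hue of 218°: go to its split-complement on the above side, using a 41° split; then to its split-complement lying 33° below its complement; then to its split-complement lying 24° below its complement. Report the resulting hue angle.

split-comp 41° ↑ +221°: 218 + 221 = 439 → 439 − 360 = 79°
split-comp 33° ↓ +147°: 79 + 147 = 226°
split-comp 24° ↓ +156°: 226 + 156 = 382 → 382 − 360 = 22°

22°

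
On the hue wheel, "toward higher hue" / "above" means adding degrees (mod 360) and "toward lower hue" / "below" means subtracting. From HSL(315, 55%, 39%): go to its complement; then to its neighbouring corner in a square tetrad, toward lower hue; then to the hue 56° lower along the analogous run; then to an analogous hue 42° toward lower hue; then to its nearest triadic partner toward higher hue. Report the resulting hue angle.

complement +180°: 315 + 180 = 495 → 495 − 360 = 135°
square ↓ −90°: 135 − 90 = 45°
analog 56° ↓ −56°: 45 − 56 = -11 → -11 + 360 = 349°
analog 42° ↓ −42°: 349 − 42 = 307°
triadic ↑ +120°: 307 + 120 = 427 → 427 − 360 = 67°

67°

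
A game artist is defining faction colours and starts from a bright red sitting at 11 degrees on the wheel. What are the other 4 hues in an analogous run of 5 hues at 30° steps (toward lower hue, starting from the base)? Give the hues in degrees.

341°, 311°, 281°, 251°

Analogous hues sit every 30° along the wheel.
11 − 30 = -19 → -19 + 360 = 341°
11 − 60 = -49 → -49 + 360 = 311°
11 − 90 = -79 → -79 + 360 = 281°
11 − 120 = -109 → -109 + 360 = 251°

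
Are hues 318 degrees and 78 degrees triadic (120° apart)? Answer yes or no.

Angular distance: |318 − 78| = 240; shorter arc = 360 − 240 = 120°.
Triadic (120° apart) requires 120°.

yes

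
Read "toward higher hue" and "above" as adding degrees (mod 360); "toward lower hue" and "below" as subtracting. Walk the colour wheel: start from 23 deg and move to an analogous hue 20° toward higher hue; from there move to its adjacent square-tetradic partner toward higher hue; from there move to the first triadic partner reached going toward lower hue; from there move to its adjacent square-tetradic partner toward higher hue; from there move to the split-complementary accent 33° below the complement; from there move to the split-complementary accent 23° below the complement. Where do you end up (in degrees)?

analog 20° ↑ +20°: 23 + 20 = 43°
square ↑ +90°: 43 + 90 = 133°
triadic ↓ −120°: 133 − 120 = 13°
square ↑ +90°: 13 + 90 = 103°
split-comp 33° ↓ +147°: 103 + 147 = 250°
split-comp 23° ↓ +157°: 250 + 157 = 407 → 407 − 360 = 47°

47°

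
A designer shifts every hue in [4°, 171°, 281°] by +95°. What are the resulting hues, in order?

99°, 266°, 16°

4 + 95 = 99°
171 + 95 = 266°
281 + 95 = 376 → 376 − 360 = 16°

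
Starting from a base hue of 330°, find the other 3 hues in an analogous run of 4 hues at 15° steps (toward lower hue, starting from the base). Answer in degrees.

Analogous hues sit every 15° along the wheel.
330 − 15 = 315°
330 − 30 = 300°
330 − 45 = 285°

315°, 300°, 285°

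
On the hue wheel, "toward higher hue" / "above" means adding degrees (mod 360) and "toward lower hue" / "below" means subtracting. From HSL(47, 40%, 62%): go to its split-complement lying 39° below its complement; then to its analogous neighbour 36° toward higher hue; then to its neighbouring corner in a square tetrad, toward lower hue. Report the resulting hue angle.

47 + 141 = 188°   (split-comp 39° ↓)
188 + 36 = 224°   (analog 36° ↑)
224 − 90 = 134°   (square ↓)

134°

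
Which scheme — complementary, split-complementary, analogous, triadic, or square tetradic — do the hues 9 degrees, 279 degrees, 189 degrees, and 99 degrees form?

Sort the hues: 9°, 99°, 189°, 279°.
Successive gaps around the wheel: 90°, 90°, 90°, 90°.
Four hues every 90° form a square tetradic scheme.

square tetradic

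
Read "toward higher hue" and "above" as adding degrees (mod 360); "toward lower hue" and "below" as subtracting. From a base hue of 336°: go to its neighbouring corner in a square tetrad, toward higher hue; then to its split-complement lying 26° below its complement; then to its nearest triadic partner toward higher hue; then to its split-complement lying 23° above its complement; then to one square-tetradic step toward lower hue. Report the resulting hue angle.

square ↑ +90°: 336 + 90 = 426 → 426 − 360 = 66°
split-comp 26° ↓ +154°: 66 + 154 = 220°
triadic ↑ +120°: 220 + 120 = 340°
split-comp 23° ↑ +203°: 340 + 203 = 543 → 543 − 360 = 183°
square ↓ −90°: 183 − 90 = 93°

93°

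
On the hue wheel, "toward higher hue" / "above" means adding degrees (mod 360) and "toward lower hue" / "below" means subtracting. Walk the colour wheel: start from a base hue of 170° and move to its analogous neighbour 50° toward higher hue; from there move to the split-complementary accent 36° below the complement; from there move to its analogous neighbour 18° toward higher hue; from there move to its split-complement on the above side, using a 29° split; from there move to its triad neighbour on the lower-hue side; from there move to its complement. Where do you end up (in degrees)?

291°

analog 50° ↑ +50°: 170 + 50 = 220°
split-comp 36° ↓ +144°: 220 + 144 = 364 → 364 − 360 = 4°
analog 18° ↑ +18°: 4 + 18 = 22°
split-comp 29° ↑ +209°: 22 + 209 = 231°
triadic ↓ −120°: 231 − 120 = 111°
complement +180°: 111 + 180 = 291°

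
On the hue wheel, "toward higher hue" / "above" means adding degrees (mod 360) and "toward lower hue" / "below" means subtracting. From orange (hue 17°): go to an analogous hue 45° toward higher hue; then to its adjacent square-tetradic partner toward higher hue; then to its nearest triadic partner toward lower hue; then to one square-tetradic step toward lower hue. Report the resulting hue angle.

17 + 45 = 62°   (analog 45° ↑)
62 + 90 = 152°   (square ↑)
152 − 120 = 32°   (triadic ↓)
32 − 90 = -58 → -58 + 360 = 302°   (square ↓)

302°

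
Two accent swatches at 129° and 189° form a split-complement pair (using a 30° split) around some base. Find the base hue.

339°

The accents sit 30° either side of the complement, so the complement is their short-arc midpoint on the wheel.
Short-arc midpoint of 129° and 189°: 159°.
Base is 180° from the complement: 159 − 180 = -21 → -21 + 360 = 339°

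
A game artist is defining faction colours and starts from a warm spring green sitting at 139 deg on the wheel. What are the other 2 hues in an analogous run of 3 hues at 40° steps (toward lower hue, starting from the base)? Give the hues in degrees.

99° and 59°

Analogous hues sit every 40° along the wheel.
139 − 40 = 99°
139 − 80 = 59°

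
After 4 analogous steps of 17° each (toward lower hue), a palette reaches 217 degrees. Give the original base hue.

4 steps of 17° (toward lower hue) give a net shift of −68°.
Start = end − shift: 217 + 68 = 285°

285°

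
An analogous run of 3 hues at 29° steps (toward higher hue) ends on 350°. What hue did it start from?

2 steps of 29° (toward higher hue) give a net shift of +58°.
Start = end − shift: 350 − 58 = 292°

292°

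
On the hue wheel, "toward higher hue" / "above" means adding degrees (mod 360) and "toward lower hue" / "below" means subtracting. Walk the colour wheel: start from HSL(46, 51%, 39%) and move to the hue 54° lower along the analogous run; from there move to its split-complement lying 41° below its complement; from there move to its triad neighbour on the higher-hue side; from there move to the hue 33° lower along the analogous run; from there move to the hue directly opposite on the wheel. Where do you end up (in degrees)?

−54° (analog 54° ↓): 46 − 54 = -8 → -8 + 360 = 352°
+139° (split-comp 41° ↓): 352 + 139 = 491 → 491 − 360 = 131°
+120° (triadic ↑): 131 + 120 = 251°
−33° (analog 33° ↓): 251 − 33 = 218°
+180° (complement): 218 + 180 = 398 → 398 − 360 = 38°

38°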